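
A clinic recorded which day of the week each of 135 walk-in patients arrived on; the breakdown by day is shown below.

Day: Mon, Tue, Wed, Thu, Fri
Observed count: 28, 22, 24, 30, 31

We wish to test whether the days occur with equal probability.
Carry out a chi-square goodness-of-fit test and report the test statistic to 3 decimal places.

Under H₀ each category has probability 1/5, so each expected count is 135/5 = 27.
Mon: (28 − 27)²/27 = 1/27 = 0.0370
Tue: (22 − 27)²/27 = 25/27 = 0.9259
Wed: (24 − 27)²/27 = 9/27 = 0.3333
Thu: (30 − 27)²/27 = 9/27 = 0.3333
Fri: (31 − 27)²/27 = 16/27 = 0.5926
Sum = 2.222

2.222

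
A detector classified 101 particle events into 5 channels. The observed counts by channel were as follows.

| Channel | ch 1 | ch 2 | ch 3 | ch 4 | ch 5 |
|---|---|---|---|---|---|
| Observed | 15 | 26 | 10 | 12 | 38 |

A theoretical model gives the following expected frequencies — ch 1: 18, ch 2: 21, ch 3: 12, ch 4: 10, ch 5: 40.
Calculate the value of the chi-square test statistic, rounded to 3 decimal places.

2.524

χ² = (15−18)²/18 + (26−21)²/21 + (10−12)²/12 + (12−10)²/10 + (38−40)²/40
   = 0.5000 + 1.1905 + 0.3333 + 0.4000 + 0.1000
Sum = 2.524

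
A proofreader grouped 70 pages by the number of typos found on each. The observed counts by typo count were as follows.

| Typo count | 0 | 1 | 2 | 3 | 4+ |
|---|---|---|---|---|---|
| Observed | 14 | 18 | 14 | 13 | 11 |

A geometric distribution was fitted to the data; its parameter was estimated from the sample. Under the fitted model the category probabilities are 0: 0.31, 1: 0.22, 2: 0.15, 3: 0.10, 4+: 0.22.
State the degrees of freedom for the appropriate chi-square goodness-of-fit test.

3

There are k = 5 categories and 1 parameter estimated from the data, so df = 5 − 1 − 1 = 3.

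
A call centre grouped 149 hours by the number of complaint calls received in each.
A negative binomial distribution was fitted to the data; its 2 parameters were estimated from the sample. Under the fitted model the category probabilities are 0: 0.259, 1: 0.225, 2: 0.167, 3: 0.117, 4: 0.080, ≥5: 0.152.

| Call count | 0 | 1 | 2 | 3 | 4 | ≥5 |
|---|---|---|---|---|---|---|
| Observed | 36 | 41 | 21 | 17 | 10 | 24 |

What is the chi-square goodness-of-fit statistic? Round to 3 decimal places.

Expected counts E_i = n·p_i: 149×0.259 = 38.591, 149×0.225 = 33.525, 149×0.167 = 24.883, 149×0.117 = 17.433, 149×0.080 = 11.92, 149×0.152 = 22.648.
0: (36 − 38.591)²/38.591 = 6.713281/38.591 = 0.1740
1: (41 − 33.525)²/33.525 = 55.875625/33.525 = 1.6667
2: (21 − 24.883)²/24.883 = 15.077689/24.883 = 0.6059
3: (17 − 17.433)²/17.433 = 0.187489/17.433 = 0.0108
4: (10 − 11.92)²/11.92 = 3.6864/11.92 = 0.3093
≥5: (24 − 22.648)²/22.648 = 1.827904/22.648 = 0.0807
Sum = 2.847

2.847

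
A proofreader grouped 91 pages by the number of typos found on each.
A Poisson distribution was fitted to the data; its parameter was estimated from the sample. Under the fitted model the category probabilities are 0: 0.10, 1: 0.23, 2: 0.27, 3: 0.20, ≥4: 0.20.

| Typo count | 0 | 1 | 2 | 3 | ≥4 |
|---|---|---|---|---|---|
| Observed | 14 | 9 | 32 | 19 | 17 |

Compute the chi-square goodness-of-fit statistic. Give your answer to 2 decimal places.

Expected counts E_i = n·p_i: 91×0.10 = 9.1, 91×0.23 = 20.93, 91×0.27 = 24.57, 91×0.20 = 18.2, 91×0.20 = 18.2.
0: (14 − 9.1)²/9.1 = 24.01/9.1 = 2.638
1: (9 − 20.93)²/20.93 = 142.3249/20.93 = 6.800
2: (32 − 24.57)²/24.57 = 55.2049/24.57 = 2.247
3: (19 − 18.2)²/18.2 = 0.64/18.2 = 0.035
≥4: (17 − 18.2)²/18.2 = 1.44/18.2 = 0.079
Sum = 11.80

11.80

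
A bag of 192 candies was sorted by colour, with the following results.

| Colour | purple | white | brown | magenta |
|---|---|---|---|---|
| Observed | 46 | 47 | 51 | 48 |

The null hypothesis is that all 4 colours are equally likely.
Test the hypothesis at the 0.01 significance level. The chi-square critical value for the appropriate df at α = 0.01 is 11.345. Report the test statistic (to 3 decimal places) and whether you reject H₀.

Expected count for each of the 4 categories: 192/4 = 48.
χ² = (46−48)²/48 + (47−48)²/48 + (51−48)²/48 + (48−48)²/48
   = 0.0833 + 0.0208 + 0.1875 + 0.0000
Sum = 0.292
df = 3. Since 0.292 < 11.345, we do not reject H₀.

0.292; do not reject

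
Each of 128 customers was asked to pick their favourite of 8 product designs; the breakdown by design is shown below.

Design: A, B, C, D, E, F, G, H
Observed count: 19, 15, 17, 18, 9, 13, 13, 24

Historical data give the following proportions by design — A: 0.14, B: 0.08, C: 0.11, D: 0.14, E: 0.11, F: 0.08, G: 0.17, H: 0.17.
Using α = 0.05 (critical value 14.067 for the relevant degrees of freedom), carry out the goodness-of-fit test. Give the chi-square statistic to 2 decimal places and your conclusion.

Expected counts E_i = n·p_i: 128×0.14 = 17.92, 128×0.08 = 10.24, 128×0.11 = 14.08, 128×0.14 = 17.92, 128×0.11 = 14.08, 128×0.08 = 10.24, 128×0.17 = 21.76, 128×0.17 = 21.76.
cat         O        E   (O−E)²/E
A          19    17.92      0.065
B          15    10.24      2.213
C          17    14.08      0.606
D          18    17.92      0.000
E           9    14.08      1.833
F          13    10.24      0.744
G          13    21.76      3.527
H          24    21.76      0.231
Sum = 9.22
df = 7. Since 9.22 < 14.067, we do not reject H₀.

9.22; do not reject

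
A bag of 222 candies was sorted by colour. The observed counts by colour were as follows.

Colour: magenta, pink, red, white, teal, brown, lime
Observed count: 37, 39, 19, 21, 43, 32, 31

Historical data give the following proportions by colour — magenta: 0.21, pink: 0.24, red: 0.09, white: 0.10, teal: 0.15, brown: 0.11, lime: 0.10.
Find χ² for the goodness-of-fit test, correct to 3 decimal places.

Expected counts E_i = n·p_i: 222×0.21 = 46.62, 222×0.24 = 53.28, 222×0.09 = 19.98, 222×0.10 = 22.2, 222×0.15 = 33.3, 222×0.11 = 24.42, 222×0.10 = 22.2.
cat          O        E   (O−E)²/E
magenta     37    46.62     1.9851
pink        39    53.28     3.8273
red         19    19.98     0.0481
white       21     22.2     0.0649
teal        43     33.3     2.8255
brown       32    24.42     2.3528
lime        31     22.2     3.4883
Sum = 14.592

14.592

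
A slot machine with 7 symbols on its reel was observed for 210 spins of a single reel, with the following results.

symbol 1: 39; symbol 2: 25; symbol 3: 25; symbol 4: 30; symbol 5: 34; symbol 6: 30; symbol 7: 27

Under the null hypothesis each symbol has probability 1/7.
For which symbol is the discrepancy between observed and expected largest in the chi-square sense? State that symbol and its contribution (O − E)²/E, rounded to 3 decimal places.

Under H₀ each category has probability 1/7, so each expected count is 210/7 = 30.
cat           O        E   (O−E)²/E
symbol 1     39       30     2.7000
symbol 2     25       30     0.8333
symbol 3     25       30     0.8333
symbol 4     30       30     0.0000
symbol 5     34       30     0.5333
symbol 6     30       30     0.0000
symbol 7     27       30     0.3000
The largest term is for symbol 1: 2.700.

symbol 1, 2.700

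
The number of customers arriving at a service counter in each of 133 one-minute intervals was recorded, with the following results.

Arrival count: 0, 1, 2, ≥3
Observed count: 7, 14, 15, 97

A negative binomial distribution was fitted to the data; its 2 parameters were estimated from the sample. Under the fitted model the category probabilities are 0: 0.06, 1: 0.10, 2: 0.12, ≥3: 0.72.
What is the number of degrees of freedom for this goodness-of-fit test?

1

There are k = 4 categories and 2 parameters estimated from the data, so df = 4 − 1 − 2 = 1.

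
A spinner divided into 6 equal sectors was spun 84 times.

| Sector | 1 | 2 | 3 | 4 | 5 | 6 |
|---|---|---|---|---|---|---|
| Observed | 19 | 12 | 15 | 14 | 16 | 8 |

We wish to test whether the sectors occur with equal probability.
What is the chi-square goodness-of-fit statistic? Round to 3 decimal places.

Expected count for each of the 6 categories: 84/6 = 14.
χ² = (19−14)²/14 + (12−14)²/14 + (15−14)²/14 + (14−14)²/14 + (16−14)²/14 + (8−14)²/14
   = 1.7857 + 0.2857 + 0.0714 + 0.0000 + 0.2857 + 2.5714
Sum = 5.000

5.000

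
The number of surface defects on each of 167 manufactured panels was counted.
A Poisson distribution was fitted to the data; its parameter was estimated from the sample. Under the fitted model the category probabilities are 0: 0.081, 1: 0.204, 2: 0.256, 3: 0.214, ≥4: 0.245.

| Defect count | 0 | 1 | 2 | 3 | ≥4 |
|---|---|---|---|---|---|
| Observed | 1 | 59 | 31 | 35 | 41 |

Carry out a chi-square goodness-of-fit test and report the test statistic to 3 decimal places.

33.093

Expected counts E_i = n·p_i: 167×0.081 = 13.527, 167×0.204 = 34.068, 167×0.256 = 42.752, 167×0.214 = 35.738, 167×0.245 = 40.915.
χ² = (1−13.527)²/13.527 + (59−34.068)²/34.068 + (31−42.752)²/42.752 + (35−35.738)²/35.738 + (41−40.915)²/40.915
   = 11.6009 + 18.2460 + 3.2305 + 0.0152 + 0.0002
Sum = 33.093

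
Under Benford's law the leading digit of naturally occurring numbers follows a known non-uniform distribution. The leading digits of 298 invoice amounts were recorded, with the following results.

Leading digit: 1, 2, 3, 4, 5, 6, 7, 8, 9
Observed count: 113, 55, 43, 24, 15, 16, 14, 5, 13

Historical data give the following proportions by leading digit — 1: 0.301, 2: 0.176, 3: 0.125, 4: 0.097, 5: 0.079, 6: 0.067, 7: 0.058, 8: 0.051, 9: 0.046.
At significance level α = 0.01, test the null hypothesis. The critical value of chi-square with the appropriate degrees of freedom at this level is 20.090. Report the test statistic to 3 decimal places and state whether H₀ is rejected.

19.289; do not reject

Expected counts E_i = n·p_i: 298×0.301 = 89.698, 298×0.176 = 52.448, 298×0.125 = 37.25, 298×0.097 = 28.906, 298×0.079 = 23.542, 298×0.067 = 19.966, 298×0.058 = 17.284, 298×0.051 = 15.198, 298×0.046 = 13.708.
1: (113 − 89.698)²/89.698 = 542.983204/89.698 = 6.0535
2: (55 − 52.448)²/52.448 = 6.512704/52.448 = 0.1242
3: (43 − 37.25)²/37.25 = 33.0625/37.25 = 0.8876
4: (24 − 28.906)²/28.906 = 24.068836/28.906 = 0.8327
5: (15 − 23.542)²/23.542 = 72.965764/23.542 = 3.0994
6: (16 − 19.966)²/19.966 = 15.729156/19.966 = 0.7878
7: (14 − 17.284)²/17.284 = 10.784656/17.284 = 0.6240
8: (5 − 15.198)²/15.198 = 103.999204/15.198 = 6.8430
9: (13 − 13.708)²/13.708 = 0.501264/13.708 = 0.0366
Sum = 19.289
df = 8. Since 19.289 < 20.090, we do not reject H₀.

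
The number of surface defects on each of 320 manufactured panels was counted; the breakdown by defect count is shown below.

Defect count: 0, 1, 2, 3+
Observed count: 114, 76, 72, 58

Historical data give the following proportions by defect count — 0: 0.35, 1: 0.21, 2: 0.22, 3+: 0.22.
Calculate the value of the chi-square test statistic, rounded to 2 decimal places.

Expected counts E_i = n·p_i: 320×0.35 = 112, 320×0.21 = 67.2, 320×0.22 = 70.4, 320×0.22 = 70.4.
cat         O        E   (O−E)²/E
0         114      112      0.036
1          76     67.2      1.152
2          72     70.4      0.036
3+         58     70.4      2.184
Sum = 3.41

3.41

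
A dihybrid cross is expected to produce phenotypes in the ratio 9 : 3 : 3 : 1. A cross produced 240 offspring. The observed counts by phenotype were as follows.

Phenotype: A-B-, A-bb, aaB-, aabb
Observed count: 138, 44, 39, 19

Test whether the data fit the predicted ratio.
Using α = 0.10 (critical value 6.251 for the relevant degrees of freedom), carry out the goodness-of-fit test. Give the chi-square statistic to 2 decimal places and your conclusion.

1.96; do not reject

Ratio total = 16. Expected counts: 240×9/16 = 135, 240×3/16 = 45, 240×3/16 = 45, 240×1/16 = 15.
A-B-: (138 − 135)²/135 = 9/135 = 0.067
A-bb: (44 − 45)²/45 = 1/45 = 0.022
aaB-: (39 − 45)²/45 = 36/45 = 0.800
aabb: (19 − 15)²/15 = 16/15 = 1.067
Sum = 1.96
df = 3. Since 1.96 < 6.251, we do not reject H₀.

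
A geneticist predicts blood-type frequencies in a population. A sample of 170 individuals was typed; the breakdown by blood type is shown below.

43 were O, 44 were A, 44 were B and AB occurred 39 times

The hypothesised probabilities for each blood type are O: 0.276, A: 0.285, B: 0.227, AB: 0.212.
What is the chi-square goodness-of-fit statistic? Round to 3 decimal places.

Expected counts E_i = n·p_i: 170×0.276 = 46.92, 170×0.285 = 48.45, 170×0.227 = 38.59, 170×0.212 = 36.04.
O: (43 − 46.92)²/46.92 = 15.3664/46.92 = 0.3275
A: (44 − 48.45)²/48.45 = 19.8025/48.45 = 0.4087
B: (44 − 38.59)²/38.59 = 29.2681/38.59 = 0.7584
AB: (39 − 36.04)²/36.04 = 8.7616/36.04 = 0.2431
Sum = 1.738

1.738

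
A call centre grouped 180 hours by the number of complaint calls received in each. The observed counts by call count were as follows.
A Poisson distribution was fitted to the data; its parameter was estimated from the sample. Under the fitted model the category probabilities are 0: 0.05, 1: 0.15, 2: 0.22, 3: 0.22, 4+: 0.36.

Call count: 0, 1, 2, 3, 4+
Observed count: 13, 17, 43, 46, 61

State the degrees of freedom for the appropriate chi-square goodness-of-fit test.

There are k = 5 categories and 1 parameter estimated from the data, so df = 5 − 1 − 1 = 3.

3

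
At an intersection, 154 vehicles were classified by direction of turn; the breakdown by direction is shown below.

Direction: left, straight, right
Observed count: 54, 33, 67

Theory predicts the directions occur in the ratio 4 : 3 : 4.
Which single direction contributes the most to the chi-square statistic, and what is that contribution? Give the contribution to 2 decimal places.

Ratio total = 11. Expected counts: 154×4/11 = 56, 154×3/11 = 42, 154×4/11 = 56.
left: (54 − 56)²/56 = 4/56 = 0.071
straight: (33 − 42)²/42 = 81/42 = 1.929
right: (67 − 56)²/56 = 121/56 = 2.161
The largest term is for right: 2.16.

right, 2.16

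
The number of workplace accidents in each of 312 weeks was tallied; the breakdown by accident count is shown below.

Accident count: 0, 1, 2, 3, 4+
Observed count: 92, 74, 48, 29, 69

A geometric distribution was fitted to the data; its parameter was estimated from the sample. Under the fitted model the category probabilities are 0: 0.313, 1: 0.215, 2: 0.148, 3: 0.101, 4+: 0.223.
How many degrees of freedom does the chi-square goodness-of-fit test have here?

3

There are k = 5 categories and 1 parameter estimated from the data, so df = 5 − 1 − 1 = 3.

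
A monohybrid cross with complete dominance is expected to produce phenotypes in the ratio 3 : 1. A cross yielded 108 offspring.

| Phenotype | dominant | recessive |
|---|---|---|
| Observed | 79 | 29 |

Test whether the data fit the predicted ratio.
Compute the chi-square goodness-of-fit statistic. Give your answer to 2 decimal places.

0.20

Ratio total = 4. Expected counts: 108×3/4 = 81, 108×1/4 = 27.
cat            O        E   (O−E)²/E
dominant      79       81      0.049
recessive     29       27      0.148
Sum = 0.20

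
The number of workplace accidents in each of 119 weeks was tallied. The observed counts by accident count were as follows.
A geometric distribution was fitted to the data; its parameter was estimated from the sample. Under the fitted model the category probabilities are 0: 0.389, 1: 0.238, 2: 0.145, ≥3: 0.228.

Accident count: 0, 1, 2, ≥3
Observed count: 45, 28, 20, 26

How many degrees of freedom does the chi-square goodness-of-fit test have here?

2

There are k = 4 categories and 1 parameter estimated from the data, so df = 4 − 1 − 1 = 2.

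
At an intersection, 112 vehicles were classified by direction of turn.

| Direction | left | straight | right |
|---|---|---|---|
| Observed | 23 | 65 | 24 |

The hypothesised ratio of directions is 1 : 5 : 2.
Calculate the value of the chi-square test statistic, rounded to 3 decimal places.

6.714

Ratio total = 8. Expected counts: 112×1/8 = 14, 112×5/8 = 70, 112×2/8 = 28.
left: (23 − 14)²/14 = 81/14 = 5.7857
straight: (65 − 70)²/70 = 25/70 = 0.3571
right: (24 − 28)²/28 = 16/28 = 0.5714
Sum = 6.714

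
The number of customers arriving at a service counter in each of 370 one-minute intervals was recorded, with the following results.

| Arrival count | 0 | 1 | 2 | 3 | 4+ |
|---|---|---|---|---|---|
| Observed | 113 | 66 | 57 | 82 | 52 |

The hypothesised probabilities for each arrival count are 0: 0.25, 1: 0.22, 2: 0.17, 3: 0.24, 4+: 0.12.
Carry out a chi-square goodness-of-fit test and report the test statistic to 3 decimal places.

9.832

Expected counts E_i = n·p_i: 370×0.25 = 92.5, 370×0.22 = 81.4, 370×0.17 = 62.9, 370×0.24 = 88.8, 370×0.12 = 44.4.
cat         O        E   (O−E)²/E
0         113     92.5     4.5432
1          66     81.4     2.9135
2          57     62.9     0.5534
3          82     88.8     0.5207
4+         52     44.4     1.3009
Sum = 9.832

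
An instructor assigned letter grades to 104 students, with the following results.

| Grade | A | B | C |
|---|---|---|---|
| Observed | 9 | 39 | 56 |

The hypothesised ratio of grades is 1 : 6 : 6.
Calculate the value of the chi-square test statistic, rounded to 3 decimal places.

3.146

Ratio total = 13. Expected counts: 104×1/13 = 8, 104×6/13 = 48, 104×6/13 = 48.
cat         O        E   (O−E)²/E
A           9        8     0.1250
B          39       48     1.6875
C          56       48     1.3333
Sum = 3.146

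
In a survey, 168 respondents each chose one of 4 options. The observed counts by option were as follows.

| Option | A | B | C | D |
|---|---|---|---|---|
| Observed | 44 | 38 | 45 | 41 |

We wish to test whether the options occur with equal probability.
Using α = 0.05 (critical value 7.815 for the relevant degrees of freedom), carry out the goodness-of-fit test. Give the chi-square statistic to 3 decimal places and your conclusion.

Under H₀ each category has probability 1/4, so each expected count is 168/4 = 42.
cat         O        E   (O−E)²/E
A          44       42     0.0952
B          38       42     0.3810
C          45       42     0.2143
D          41       42     0.0238
Sum = 0.714
df = 3. Since 0.714 < 7.815, we do not reject H₀.

0.714; do not reject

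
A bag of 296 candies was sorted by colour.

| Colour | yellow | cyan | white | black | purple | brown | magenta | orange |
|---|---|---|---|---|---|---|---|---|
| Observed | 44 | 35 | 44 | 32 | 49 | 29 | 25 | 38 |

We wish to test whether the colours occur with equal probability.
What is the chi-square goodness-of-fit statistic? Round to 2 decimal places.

12.97

Expected count for each of the 8 categories: 296/8 = 37.
χ² = (44−37)²/37 + (35−37)²/37 + (44−37)²/37 + (32−37)²/37 + (49−37)²/37 + (29−37)²/37 + (25−37)²/37 + (38−37)²/37
   = 1.324 + 0.108 + 1.324 + 0.676 + 3.892 + 1.730 + 3.892 + 0.027
Sum = 12.97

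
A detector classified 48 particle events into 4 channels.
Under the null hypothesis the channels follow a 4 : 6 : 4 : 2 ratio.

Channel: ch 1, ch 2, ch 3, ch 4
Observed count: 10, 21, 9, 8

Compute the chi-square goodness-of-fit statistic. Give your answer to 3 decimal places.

2.250

Ratio total = 16. Expected counts: 48×4/16 = 12, 48×6/16 = 18, 48×4/16 = 12, 48×2/16 = 6.
cat         O        E   (O−E)²/E
ch 1       10       12     0.3333
ch 2       21       18     0.5000
ch 3        9       12     0.7500
ch 4        8        6     0.6667
Sum = 2.250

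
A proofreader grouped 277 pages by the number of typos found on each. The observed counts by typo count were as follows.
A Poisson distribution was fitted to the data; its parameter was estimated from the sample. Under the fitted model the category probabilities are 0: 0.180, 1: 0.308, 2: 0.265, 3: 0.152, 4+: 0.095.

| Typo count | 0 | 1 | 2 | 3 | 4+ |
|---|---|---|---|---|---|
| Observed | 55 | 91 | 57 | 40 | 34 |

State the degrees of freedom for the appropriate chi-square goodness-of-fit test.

3

There are k = 5 categories and 1 parameter estimated from the data, so df = 5 − 1 − 1 = 3.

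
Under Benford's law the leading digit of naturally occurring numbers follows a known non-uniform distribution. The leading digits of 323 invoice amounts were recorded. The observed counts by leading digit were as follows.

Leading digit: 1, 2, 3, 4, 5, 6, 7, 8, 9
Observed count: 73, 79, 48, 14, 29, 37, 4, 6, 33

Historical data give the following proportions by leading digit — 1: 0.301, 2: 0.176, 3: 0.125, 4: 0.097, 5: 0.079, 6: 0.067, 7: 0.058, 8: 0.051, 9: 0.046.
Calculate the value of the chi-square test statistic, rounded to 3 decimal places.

77.468

Expected counts E_i = n·p_i: 323×0.301 = 97.223, 323×0.176 = 56.848, 323×0.125 = 40.375, 323×0.097 = 31.331, 323×0.079 = 25.517, 323×0.067 = 21.641, 323×0.058 = 18.734, 323×0.051 = 16.473, 323×0.046 = 14.858.
1: (73 − 97.223)²/97.223 = 586.753729/97.223 = 6.0351
2: (79 − 56.848)²/56.848 = 490.711104/56.848 = 8.6320
3: (48 − 40.375)²/40.375 = 58.140625/40.375 = 1.4400
4: (14 − 31.331)²/31.331 = 300.363561/31.331 = 9.5868
5: (29 − 25.517)²/25.517 = 12.131289/25.517 = 0.4754
6: (37 − 21.641)²/21.641 = 235.898881/21.641 = 10.9006
7: (4 − 18.734)²/18.734 = 217.090756/18.734 = 11.5881
8: (6 − 16.473)²/16.473 = 109.683729/16.473 = 6.6584
9: (33 − 14.858)²/14.858 = 329.132164/14.858 = 22.1518
Sum = 77.468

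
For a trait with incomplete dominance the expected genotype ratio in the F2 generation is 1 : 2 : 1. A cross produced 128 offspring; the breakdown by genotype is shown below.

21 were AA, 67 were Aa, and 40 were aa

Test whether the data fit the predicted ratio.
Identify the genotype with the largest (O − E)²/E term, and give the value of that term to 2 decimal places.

AA, 3.78

Ratio total = 4. Expected counts: 128×1/4 = 32, 128×2/4 = 64, 128×1/4 = 32.
χ² = (21−32)²/32 + (67−64)²/64 + (40−32)²/32
   = 3.781 + 0.141 + 2.000
The largest term is for AA: 3.78.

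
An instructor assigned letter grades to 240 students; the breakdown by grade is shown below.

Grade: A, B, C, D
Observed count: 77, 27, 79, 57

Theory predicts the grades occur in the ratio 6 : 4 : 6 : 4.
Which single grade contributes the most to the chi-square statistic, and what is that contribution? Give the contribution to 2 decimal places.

Ratio total = 20. Expected counts: 240×6/20 = 72, 240×4/20 = 48, 240×6/20 = 72, 240×4/20 = 48.
cat         O        E   (O−E)²/E
A          77       72      0.347
B          27       48      9.188
C          79       72      0.681
D          57       48      1.688
The largest term is for B: 9.19.

B, 9.19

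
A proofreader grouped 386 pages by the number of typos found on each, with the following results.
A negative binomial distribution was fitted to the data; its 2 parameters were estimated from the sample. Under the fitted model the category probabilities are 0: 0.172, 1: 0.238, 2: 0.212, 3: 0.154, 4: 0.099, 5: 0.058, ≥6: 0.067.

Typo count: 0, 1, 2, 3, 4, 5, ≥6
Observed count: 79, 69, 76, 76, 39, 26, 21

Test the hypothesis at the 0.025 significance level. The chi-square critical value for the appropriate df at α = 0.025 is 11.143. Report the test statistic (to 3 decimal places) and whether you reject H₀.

Expected counts E_i = n·p_i: 386×0.172 = 66.392, 386×0.238 = 91.868, 386×0.212 = 81.832, 386×0.154 = 59.444, 386×0.099 = 38.214, 386×0.058 = 22.388, 386×0.067 = 25.862.
cat         O        E   (O−E)²/E
0          79   66.392     2.3943
1          69   91.868     5.6924
2          76   81.832     0.4156
3          76   59.444     4.6111
4          39   38.214     0.0162
5          26   22.388     0.5827
≥6         21   25.862     0.9140
Sum = 14.626
df = 4. Since 14.626 > 11.143, we reject H₀.

14.626; reject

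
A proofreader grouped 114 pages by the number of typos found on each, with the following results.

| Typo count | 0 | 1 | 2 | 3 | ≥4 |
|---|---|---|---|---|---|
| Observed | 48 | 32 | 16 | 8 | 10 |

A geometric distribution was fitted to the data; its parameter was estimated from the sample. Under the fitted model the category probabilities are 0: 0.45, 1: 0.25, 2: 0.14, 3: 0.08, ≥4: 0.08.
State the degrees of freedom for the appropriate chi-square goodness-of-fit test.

3

There are k = 5 categories and 1 parameter estimated from the data, so df = 5 − 1 − 1 = 3.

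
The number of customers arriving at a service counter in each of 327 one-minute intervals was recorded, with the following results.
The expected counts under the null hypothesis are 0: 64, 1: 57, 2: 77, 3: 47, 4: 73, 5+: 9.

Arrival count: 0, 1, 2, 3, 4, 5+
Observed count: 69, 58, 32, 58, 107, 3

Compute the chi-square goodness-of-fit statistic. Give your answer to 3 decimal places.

49.117

χ² = (69−64)²/64 + (58−57)²/57 + (32−77)²/77 + (58−47)²/47 + (107−73)²/73 + (3−9)²/9
   = 0.3906 + 0.0175 + 26.2987 + 2.5745 + 15.8356 + 4.0000
Sum = 49.117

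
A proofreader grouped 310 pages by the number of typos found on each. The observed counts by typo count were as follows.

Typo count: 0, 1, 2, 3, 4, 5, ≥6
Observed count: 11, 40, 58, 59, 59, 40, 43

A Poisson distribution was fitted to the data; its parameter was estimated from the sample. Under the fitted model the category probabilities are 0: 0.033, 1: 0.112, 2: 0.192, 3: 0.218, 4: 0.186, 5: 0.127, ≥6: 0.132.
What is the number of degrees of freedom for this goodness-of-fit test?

5

There are k = 7 categories and 1 parameter estimated from the data, so df = 7 − 1 − 1 = 5.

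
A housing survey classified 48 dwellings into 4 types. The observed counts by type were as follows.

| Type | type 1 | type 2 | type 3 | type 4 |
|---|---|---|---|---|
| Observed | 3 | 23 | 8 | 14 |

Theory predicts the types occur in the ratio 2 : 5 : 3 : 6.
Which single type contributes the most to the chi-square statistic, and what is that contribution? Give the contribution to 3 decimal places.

Ratio total = 16. Expected counts: 48×2/16 = 6, 48×5/16 = 15, 48×3/16 = 9, 48×6/16 = 18.
type 1: (3 − 6)²/6 = 9/6 = 1.5000
type 2: (23 − 15)²/15 = 64/15 = 4.2667
type 3: (8 − 9)²/9 = 1/9 = 0.1111
type 4: (14 − 18)²/18 = 16/18 = 0.8889
The largest term is for type 2: 4.267.

type 2, 4.267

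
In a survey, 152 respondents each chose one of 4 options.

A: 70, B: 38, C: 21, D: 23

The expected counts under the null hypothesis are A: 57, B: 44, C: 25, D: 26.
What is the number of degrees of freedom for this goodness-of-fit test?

There are k = 4 categories and no parameters were estimated from the data, so df = 4 − 1 = 3.

3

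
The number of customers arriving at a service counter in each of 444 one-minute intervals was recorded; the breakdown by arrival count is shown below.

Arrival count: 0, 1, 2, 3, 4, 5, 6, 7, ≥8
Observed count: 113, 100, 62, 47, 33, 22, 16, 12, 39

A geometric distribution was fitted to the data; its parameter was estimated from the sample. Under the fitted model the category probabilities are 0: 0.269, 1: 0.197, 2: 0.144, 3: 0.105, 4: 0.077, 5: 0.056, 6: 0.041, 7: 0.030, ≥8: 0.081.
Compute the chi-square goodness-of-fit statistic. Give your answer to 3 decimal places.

Expected counts E_i = n·p_i: 444×0.269 = 119.436, 444×0.197 = 87.468, 444×0.144 = 63.936, 444×0.105 = 46.62, 444×0.077 = 34.188, 444×0.056 = 24.864, 444×0.041 = 18.204, 444×0.030 = 13.32, 444×0.081 = 35.964.
χ² = (113−119.436)²/119.436 + (100−87.468)²/87.468 + (62−63.936)²/63.936 + (47−46.62)²/46.62 + (33−34.188)²/34.188 + (22−24.864)²/24.864 + (16−18.204)²/18.204 + (12−13.32)²/13.32 + (39−35.964)²/35.964
   = 0.3468 + 1.7955 + 0.0586 + 0.0031 + 0.0413 + 0.3299 + 0.2668 + 0.1308 + 0.2563
Sum = 3.229

3.229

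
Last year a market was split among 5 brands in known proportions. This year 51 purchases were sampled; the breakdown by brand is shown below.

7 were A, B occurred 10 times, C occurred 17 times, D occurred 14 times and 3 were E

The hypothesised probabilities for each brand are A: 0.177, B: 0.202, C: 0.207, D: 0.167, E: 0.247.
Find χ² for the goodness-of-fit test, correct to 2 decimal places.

Expected counts E_i = n·p_i: 51×0.177 = 9.027, 51×0.202 = 10.302, 51×0.207 = 10.557, 51×0.167 = 8.517, 51×0.247 = 12.597.
cat         O        E   (O−E)²/E
A           7    9.027      0.455
B          10   10.302      0.009
C          17   10.557      3.932
D          14    8.517      3.530
E           3   12.597      7.311
Sum = 15.24

15.24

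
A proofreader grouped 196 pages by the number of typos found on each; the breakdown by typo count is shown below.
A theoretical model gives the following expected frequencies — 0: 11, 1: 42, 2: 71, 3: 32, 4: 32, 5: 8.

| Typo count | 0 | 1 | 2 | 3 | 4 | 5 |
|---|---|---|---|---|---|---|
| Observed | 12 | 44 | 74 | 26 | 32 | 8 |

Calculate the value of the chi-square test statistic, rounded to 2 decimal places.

1.44

χ² = (12−11)²/11 + (44−42)²/42 + (74−71)²/71 + (26−32)²/32 + (32−32)²/32 + (8−8)²/8
   = 0.091 + 0.095 + 0.127 + 1.125 + 0.000 + 0.000
Sum = 1.44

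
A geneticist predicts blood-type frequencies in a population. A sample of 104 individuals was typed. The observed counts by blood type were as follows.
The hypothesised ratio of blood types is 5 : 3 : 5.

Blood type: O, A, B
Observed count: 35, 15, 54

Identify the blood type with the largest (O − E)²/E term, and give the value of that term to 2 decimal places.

Ratio total = 13. Expected counts: 104×5/13 = 40, 104×3/13 = 24, 104×5/13 = 40.
O: (35 − 40)²/40 = 25/40 = 0.625
A: (15 − 24)²/24 = 81/24 = 3.375
B: (54 − 40)²/40 = 196/40 = 4.900
The largest term is for B: 4.90.

B, 4.90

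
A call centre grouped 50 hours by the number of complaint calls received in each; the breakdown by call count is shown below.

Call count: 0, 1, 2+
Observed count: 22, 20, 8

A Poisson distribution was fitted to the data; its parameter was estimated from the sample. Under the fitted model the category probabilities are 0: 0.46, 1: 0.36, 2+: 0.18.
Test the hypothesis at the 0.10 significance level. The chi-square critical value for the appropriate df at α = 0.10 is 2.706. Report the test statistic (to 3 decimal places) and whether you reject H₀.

Expected counts E_i = n·p_i: 50×0.46 = 23, 50×0.36 = 18, 50×0.18 = 9.
cat         O        E   (O−E)²/E
0          22       23     0.0435
1          20       18     0.2222
2+          8        9     0.1111
Sum = 0.377
df = 1. Since 0.377 < 2.706, we do not reject H₀.

0.377; do not reject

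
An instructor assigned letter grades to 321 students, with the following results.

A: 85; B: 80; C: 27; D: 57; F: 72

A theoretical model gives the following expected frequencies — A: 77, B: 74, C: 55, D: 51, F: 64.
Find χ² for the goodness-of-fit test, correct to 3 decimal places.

17.278

χ² = (85−77)²/77 + (80−74)²/74 + (27−55)²/55 + (57−51)²/51 + (72−64)²/64
   = 0.8312 + 0.4865 + 14.2545 + 0.7059 + 1.0000
Sum = 17.278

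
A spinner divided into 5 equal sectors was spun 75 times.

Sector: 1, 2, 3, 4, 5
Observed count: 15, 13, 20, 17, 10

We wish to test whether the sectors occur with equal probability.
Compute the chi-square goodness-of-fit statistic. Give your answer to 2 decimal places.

Expected count for each of the 5 categories: 75/5 = 15.
1: (15 − 15)²/15 = 0/15 = 0.000
2: (13 − 15)²/15 = 4/15 = 0.267
3: (20 − 15)²/15 = 25/15 = 1.667
4: (17 − 15)²/15 = 4/15 = 0.267
5: (10 − 15)²/15 = 25/15 = 1.667
Sum = 3.87

3.87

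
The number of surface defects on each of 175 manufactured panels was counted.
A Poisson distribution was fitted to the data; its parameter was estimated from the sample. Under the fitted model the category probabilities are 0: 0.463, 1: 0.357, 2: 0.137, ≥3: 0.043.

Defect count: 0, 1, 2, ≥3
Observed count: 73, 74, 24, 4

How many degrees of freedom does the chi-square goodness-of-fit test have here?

There are k = 4 categories and 1 parameter estimated from the data, so df = 4 − 1 − 1 = 2.

2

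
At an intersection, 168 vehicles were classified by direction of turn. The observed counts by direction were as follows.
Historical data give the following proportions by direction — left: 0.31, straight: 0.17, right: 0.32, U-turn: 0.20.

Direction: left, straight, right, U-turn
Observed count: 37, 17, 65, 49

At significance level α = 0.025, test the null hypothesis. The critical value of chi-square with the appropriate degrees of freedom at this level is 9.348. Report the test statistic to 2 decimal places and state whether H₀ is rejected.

Expected counts E_i = n·p_i: 168×0.31 = 52.08, 168×0.17 = 28.56, 168×0.32 = 53.76, 168×0.20 = 33.6.
left: (37 − 52.08)²/52.08 = 227.4064/52.08 = 4.366
straight: (17 − 28.56)²/28.56 = 133.6336/28.56 = 4.679
right: (65 − 53.76)²/53.76 = 126.3376/53.76 = 2.350
U-turn: (49 − 33.6)²/33.6 = 237.16/33.6 = 7.058
Sum = 18.45
df = 3. Since 18.45 > 9.348, we reject H₀.

18.45; reject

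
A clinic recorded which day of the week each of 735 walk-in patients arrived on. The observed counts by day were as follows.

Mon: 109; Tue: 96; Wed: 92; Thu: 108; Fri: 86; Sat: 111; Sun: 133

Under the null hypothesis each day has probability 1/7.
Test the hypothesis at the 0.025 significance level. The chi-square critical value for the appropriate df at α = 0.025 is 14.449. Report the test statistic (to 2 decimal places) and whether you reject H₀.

Under H₀ each category has probability 1/7, so each expected count is 735/7 = 105.
cat         O        E   (O−E)²/E
Mon       109      105      0.152
Tue        96      105      0.771
Wed        92      105      1.610
Thu       108      105      0.086
Fri        86      105      3.438
Sat       111      105      0.343
Sun       133      105      7.467
Sum = 13.87
df = 6. Since 13.87 < 14.449, we do not reject H₀.

13.87; do not reject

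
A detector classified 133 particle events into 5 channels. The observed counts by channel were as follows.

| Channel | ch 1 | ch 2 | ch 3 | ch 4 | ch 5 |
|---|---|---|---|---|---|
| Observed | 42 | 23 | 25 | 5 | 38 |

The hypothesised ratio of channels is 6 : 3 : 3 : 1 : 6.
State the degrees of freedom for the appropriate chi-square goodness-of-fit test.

There are k = 5 categories and no parameters were estimated from the data, so df = 5 − 1 = 4.

4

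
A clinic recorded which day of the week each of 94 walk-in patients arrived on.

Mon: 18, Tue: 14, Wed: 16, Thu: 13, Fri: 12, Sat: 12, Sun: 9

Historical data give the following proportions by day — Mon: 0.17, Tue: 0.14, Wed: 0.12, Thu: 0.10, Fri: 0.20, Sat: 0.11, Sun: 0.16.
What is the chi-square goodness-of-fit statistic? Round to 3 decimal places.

8.814

Expected counts E_i = n·p_i: 94×0.17 = 15.98, 94×0.14 = 13.16, 94×0.12 = 11.28, 94×0.10 = 9.4, 94×0.20 = 18.8, 94×0.11 = 10.34, 94×0.16 = 15.04.
Mon: (18 − 15.98)²/15.98 = 4.0804/15.98 = 0.2553
Tue: (14 − 13.16)²/13.16 = 0.7056/13.16 = 0.0536
Wed: (16 − 11.28)²/11.28 = 22.2784/11.28 = 1.9750
Thu: (13 − 9.4)²/9.4 = 12.96/9.4 = 1.3787
Fri: (12 − 18.8)²/18.8 = 46.24/18.8 = 2.4596
Sat: (12 − 10.34)²/10.34 = 2.7556/10.34 = 0.2665
Sun: (9 − 15.04)²/15.04 = 36.4816/15.04 = 2.4256
Sum = 8.814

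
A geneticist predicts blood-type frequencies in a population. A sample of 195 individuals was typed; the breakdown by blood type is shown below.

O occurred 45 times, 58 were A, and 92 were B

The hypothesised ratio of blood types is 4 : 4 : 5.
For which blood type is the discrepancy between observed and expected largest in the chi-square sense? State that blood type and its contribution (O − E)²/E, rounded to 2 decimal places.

Ratio total = 13. Expected counts: 195×4/13 = 60, 195×4/13 = 60, 195×5/13 = 75.
O: (45 − 60)²/60 = 225/60 = 3.750
A: (58 − 60)²/60 = 4/60 = 0.067
B: (92 − 75)²/75 = 289/75 = 3.853
The largest term is for B: 3.85.

B, 3.85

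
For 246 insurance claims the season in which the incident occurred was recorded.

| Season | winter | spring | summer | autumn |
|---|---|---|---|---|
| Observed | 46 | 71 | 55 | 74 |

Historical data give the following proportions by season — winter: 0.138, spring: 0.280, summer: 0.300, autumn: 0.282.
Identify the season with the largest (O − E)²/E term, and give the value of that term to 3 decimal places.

Expected counts E_i = n·p_i: 246×0.138 = 33.948, 246×0.280 = 68.88, 246×0.300 = 73.8, 246×0.282 = 69.372.
cat         O        E   (O−E)²/E
winter     46   33.948     4.2786
spring     71    68.88     0.0652
summer     55     73.8     4.7892
autumn     74   69.372     0.3087
The largest term is for summer: 4.789.

summer, 4.789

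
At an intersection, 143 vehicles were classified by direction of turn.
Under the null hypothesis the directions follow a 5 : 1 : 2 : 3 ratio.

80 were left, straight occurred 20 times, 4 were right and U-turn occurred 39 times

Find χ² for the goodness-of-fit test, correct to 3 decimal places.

Ratio total = 11. Expected counts: 143×5/11 = 65, 143×1/11 = 13, 143×2/11 = 26, 143×3/11 = 39.
cat           O        E   (O−E)²/E
left         80       65     3.4615
straight     20       13     3.7692
right         4       26    18.6154
U-turn       39       39     0.0000
Sum = 25.846

25.846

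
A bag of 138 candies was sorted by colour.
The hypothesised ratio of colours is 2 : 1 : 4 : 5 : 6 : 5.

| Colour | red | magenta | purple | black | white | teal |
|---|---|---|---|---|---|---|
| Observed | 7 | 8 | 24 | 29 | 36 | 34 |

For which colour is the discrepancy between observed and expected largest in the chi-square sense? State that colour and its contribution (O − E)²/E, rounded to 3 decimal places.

red, 2.083

Ratio total = 23. Expected counts: 138×2/23 = 12, 138×1/23 = 6, 138×4/23 = 24, 138×5/23 = 30, 138×6/23 = 36, 138×5/23 = 30.
red: (7 − 12)²/12 = 25/12 = 2.0833
magenta: (8 − 6)²/6 = 4/6 = 0.6667
purple: (24 − 24)²/24 = 0/24 = 0.0000
black: (29 − 30)²/30 = 1/30 = 0.0333
white: (36 − 36)²/36 = 0/36 = 0.0000
teal: (34 − 30)²/30 = 16/30 = 0.5333
The largest term is for red: 2.083.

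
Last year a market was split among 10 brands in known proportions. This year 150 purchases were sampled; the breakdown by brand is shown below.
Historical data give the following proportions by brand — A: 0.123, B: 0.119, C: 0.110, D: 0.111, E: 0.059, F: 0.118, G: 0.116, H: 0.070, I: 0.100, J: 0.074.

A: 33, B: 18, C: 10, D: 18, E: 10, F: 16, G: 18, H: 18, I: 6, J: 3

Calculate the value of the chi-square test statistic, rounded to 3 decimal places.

31.147

Expected counts E_i = n·p_i: 150×0.123 = 18.45, 150×0.119 = 17.85, 150×0.110 = 16.5, 150×0.111 = 16.65, 150×0.059 = 8.85, 150×0.118 = 17.7, 150×0.116 = 17.4, 150×0.070 = 10.5, 150×0.100 = 15, 150×0.074 = 11.1.
χ² = (33−18.45)²/18.45 + (18−17.85)²/17.85 + (10−16.5)²/16.5 + (18−16.65)²/16.65 + (10−8.85)²/8.85 + (16−17.7)²/17.7 + (18−17.4)²/17.4 + (18−10.5)²/10.5 + (6−15)²/15 + (3−11.1)²/11.1
   = 11.4744 + 0.0013 + 2.5606 + 0.1095 + 0.1494 + 0.1633 + 0.0207 + 5.3571 + 5.4000 + 5.9108
Sum = 31.147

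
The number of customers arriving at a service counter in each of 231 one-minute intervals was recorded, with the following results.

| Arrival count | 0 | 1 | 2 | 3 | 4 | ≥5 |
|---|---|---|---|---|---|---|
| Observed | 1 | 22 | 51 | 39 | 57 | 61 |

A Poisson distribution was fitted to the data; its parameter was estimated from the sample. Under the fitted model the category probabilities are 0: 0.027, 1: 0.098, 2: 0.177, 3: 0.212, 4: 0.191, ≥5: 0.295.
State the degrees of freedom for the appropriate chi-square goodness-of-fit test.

There are k = 6 categories and 1 parameter estimated from the data, so df = 6 − 1 − 1 = 4.

4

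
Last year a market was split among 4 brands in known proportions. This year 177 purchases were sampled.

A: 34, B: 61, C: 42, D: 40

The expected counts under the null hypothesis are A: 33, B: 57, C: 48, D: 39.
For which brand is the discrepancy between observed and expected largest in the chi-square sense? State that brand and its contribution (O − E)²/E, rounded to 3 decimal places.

C, 0.750

A: (34 − 33)²/33 = 1/33 = 0.0303
B: (61 − 57)²/57 = 16/57 = 0.2807
C: (42 − 48)²/48 = 36/48 = 0.7500
D: (40 − 39)²/39 = 1/39 = 0.0256
The largest term is for C: 0.750.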